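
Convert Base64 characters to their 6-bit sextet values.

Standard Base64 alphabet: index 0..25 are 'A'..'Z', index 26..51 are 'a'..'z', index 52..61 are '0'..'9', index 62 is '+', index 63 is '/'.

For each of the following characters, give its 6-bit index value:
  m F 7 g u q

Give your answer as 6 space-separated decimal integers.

'm': a..z range, 26 + ord('m') − ord('a') = 38
'F': A..Z range, ord('F') − ord('A') = 5
'7': 0..9 range, 52 + ord('7') − ord('0') = 59
'g': a..z range, 26 + ord('g') − ord('a') = 32
'u': a..z range, 26 + ord('u') − ord('a') = 46
'q': a..z range, 26 + ord('q') − ord('a') = 42

Answer: 38 5 59 32 46 42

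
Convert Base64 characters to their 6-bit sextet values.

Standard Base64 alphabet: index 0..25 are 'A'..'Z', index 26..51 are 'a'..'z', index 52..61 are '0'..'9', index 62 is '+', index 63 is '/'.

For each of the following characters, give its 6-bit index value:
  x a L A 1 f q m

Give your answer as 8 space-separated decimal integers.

'x': a..z range, 26 + ord('x') − ord('a') = 49
'a': a..z range, 26 + ord('a') − ord('a') = 26
'L': A..Z range, ord('L') − ord('A') = 11
'A': A..Z range, ord('A') − ord('A') = 0
'1': 0..9 range, 52 + ord('1') − ord('0') = 53
'f': a..z range, 26 + ord('f') − ord('a') = 31
'q': a..z range, 26 + ord('q') − ord('a') = 42
'm': a..z range, 26 + ord('m') − ord('a') = 38

Answer: 49 26 11 0 53 31 42 38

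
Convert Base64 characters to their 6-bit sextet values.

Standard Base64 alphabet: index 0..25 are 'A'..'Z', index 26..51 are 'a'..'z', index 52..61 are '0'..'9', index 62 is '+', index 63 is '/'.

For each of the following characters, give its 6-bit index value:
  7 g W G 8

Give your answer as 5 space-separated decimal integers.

Answer: 59 32 22 6 60

Derivation:
'7': 0..9 range, 52 + ord('7') − ord('0') = 59
'g': a..z range, 26 + ord('g') − ord('a') = 32
'W': A..Z range, ord('W') − ord('A') = 22
'G': A..Z range, ord('G') − ord('A') = 6
'8': 0..9 range, 52 + ord('8') − ord('0') = 60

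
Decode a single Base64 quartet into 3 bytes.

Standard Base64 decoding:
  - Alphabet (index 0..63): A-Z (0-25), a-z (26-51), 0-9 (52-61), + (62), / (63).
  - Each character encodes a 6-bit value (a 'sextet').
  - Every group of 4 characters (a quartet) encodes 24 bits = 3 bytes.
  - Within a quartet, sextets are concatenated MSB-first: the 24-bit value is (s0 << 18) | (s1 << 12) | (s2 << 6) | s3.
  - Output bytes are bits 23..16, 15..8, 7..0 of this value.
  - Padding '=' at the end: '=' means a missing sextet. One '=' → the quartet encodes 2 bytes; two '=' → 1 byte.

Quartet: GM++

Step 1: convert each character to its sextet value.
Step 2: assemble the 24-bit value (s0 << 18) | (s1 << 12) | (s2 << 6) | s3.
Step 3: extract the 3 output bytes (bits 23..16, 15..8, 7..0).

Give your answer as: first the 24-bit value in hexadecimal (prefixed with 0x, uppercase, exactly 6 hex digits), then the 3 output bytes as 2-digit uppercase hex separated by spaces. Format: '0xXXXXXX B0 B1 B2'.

Answer: 0x18CFBE 18 CF BE

Derivation:
Sextets: G=6, M=12, +=62, +=62
24-bit: (6<<18) | (12<<12) | (62<<6) | 62
      = 0x180000 | 0x00C000 | 0x000F80 | 0x00003E
      = 0x18CFBE
Bytes: (v>>16)&0xFF=18, (v>>8)&0xFF=CF, v&0xFF=BE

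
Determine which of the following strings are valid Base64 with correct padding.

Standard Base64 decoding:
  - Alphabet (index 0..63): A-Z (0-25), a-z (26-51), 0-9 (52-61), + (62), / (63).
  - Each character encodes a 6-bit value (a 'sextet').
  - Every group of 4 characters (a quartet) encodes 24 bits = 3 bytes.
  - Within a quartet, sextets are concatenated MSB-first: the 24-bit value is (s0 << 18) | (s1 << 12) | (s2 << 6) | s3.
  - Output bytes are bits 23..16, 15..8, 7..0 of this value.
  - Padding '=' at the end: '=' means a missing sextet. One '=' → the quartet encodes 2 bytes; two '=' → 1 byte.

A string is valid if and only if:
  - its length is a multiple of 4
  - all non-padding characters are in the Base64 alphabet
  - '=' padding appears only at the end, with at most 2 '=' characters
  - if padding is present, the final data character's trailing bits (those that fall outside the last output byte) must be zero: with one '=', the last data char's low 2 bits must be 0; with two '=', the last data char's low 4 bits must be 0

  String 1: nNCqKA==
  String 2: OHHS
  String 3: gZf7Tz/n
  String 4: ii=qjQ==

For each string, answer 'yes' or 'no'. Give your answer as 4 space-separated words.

String 1: 'nNCqKA==' → valid
String 2: 'OHHS' → valid
String 3: 'gZf7Tz/n' → valid
String 4: 'ii=qjQ==' → invalid (bad char(s): ['=']; '=' in middle)

Answer: yes yes yes no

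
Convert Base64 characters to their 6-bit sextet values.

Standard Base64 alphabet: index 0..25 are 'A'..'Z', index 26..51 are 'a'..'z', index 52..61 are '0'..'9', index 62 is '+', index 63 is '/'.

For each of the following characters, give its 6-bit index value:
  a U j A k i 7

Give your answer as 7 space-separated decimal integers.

'a': a..z range, 26 + ord('a') − ord('a') = 26
'U': A..Z range, ord('U') − ord('A') = 20
'j': a..z range, 26 + ord('j') − ord('a') = 35
'A': A..Z range, ord('A') − ord('A') = 0
'k': a..z range, 26 + ord('k') − ord('a') = 36
'i': a..z range, 26 + ord('i') − ord('a') = 34
'7': 0..9 range, 52 + ord('7') − ord('0') = 59

Answer: 26 20 35 0 36 34 59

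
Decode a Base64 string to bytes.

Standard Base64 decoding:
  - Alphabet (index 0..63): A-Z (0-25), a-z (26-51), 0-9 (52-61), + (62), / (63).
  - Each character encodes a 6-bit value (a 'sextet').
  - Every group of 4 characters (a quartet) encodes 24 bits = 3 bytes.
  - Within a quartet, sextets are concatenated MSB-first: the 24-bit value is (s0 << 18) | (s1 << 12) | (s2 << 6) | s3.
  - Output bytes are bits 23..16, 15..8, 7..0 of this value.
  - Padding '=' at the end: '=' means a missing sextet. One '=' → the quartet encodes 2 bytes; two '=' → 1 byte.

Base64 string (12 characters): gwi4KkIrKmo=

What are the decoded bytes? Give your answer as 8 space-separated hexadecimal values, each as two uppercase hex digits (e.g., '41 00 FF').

After char 0 ('g'=32): chars_in_quartet=1 acc=0x20 bytes_emitted=0
After char 1 ('w'=48): chars_in_quartet=2 acc=0x830 bytes_emitted=0
After char 2 ('i'=34): chars_in_quartet=3 acc=0x20C22 bytes_emitted=0
After char 3 ('4'=56): chars_in_quartet=4 acc=0x8308B8 -> emit 83 08 B8, reset; bytes_emitted=3
After char 4 ('K'=10): chars_in_quartet=1 acc=0xA bytes_emitted=3
After char 5 ('k'=36): chars_in_quartet=2 acc=0x2A4 bytes_emitted=3
After char 6 ('I'=8): chars_in_quartet=3 acc=0xA908 bytes_emitted=3
After char 7 ('r'=43): chars_in_quartet=4 acc=0x2A422B -> emit 2A 42 2B, reset; bytes_emitted=6
After char 8 ('K'=10): chars_in_quartet=1 acc=0xA bytes_emitted=6
After char 9 ('m'=38): chars_in_quartet=2 acc=0x2A6 bytes_emitted=6
After char 10 ('o'=40): chars_in_quartet=3 acc=0xA9A8 bytes_emitted=6
Padding '=': partial quartet acc=0xA9A8 -> emit 2A 6A; bytes_emitted=8

Answer: 83 08 B8 2A 42 2B 2A 6A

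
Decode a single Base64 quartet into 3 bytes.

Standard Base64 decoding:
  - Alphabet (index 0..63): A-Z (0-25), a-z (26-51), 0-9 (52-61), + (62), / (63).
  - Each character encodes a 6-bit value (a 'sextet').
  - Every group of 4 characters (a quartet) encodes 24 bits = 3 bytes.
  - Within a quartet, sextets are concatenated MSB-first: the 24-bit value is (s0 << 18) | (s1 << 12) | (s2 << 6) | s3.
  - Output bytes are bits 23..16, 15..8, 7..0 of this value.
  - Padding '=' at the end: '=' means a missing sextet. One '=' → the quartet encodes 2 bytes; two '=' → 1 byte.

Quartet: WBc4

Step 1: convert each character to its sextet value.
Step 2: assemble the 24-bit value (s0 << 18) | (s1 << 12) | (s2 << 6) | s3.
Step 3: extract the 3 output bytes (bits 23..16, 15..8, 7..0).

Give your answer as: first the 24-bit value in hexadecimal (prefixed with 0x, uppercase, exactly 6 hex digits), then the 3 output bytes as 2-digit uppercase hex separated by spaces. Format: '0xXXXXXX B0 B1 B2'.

Sextets: W=22, B=1, c=28, 4=56
24-bit: (22<<18) | (1<<12) | (28<<6) | 56
      = 0x580000 | 0x001000 | 0x000700 | 0x000038
      = 0x581738
Bytes: (v>>16)&0xFF=58, (v>>8)&0xFF=17, v&0xFF=38

Answer: 0x581738 58 17 38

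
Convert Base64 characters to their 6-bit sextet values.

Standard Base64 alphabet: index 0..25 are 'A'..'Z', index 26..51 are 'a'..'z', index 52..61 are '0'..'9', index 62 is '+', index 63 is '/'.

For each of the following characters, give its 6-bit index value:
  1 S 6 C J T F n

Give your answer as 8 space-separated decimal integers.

'1': 0..9 range, 52 + ord('1') − ord('0') = 53
'S': A..Z range, ord('S') − ord('A') = 18
'6': 0..9 range, 52 + ord('6') − ord('0') = 58
'C': A..Z range, ord('C') − ord('A') = 2
'J': A..Z range, ord('J') − ord('A') = 9
'T': A..Z range, ord('T') − ord('A') = 19
'F': A..Z range, ord('F') − ord('A') = 5
'n': a..z range, 26 + ord('n') − ord('a') = 39

Answer: 53 18 58 2 9 19 5 39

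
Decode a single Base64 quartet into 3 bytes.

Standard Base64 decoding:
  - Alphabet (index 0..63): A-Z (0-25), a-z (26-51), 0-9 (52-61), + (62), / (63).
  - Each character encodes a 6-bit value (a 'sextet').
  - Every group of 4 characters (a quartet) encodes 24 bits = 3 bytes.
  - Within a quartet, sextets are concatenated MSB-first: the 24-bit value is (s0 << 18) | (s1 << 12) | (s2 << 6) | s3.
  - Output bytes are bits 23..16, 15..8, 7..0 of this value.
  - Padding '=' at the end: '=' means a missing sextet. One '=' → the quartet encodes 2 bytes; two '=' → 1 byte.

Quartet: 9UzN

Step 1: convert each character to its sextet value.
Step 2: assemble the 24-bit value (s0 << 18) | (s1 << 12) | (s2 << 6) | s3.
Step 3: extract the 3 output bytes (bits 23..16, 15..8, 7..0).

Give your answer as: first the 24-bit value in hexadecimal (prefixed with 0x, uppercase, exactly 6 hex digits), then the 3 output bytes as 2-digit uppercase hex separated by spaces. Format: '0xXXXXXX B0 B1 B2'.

Sextets: 9=61, U=20, z=51, N=13
24-bit: (61<<18) | (20<<12) | (51<<6) | 13
      = 0xF40000 | 0x014000 | 0x000CC0 | 0x00000D
      = 0xF54CCD
Bytes: (v>>16)&0xFF=F5, (v>>8)&0xFF=4C, v&0xFF=CD

Answer: 0xF54CCD F5 4C CD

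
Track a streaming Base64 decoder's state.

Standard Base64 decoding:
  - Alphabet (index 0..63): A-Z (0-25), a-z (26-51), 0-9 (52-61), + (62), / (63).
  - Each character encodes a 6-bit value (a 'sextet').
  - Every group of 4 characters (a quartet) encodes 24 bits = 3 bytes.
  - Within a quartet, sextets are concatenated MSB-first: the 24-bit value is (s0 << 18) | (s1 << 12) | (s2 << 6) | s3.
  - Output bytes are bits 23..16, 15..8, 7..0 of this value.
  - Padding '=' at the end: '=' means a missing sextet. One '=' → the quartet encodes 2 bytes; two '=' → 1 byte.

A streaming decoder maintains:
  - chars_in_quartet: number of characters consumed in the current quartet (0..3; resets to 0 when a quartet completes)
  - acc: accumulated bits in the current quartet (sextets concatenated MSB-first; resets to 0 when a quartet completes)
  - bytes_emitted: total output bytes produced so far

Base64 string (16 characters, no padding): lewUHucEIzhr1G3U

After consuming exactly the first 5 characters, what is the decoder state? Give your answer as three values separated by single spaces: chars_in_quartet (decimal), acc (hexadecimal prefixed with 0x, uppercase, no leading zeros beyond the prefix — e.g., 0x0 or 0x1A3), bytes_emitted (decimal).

After char 0 ('l'=37): chars_in_quartet=1 acc=0x25 bytes_emitted=0
After char 1 ('e'=30): chars_in_quartet=2 acc=0x95E bytes_emitted=0
After char 2 ('w'=48): chars_in_quartet=3 acc=0x257B0 bytes_emitted=0
After char 3 ('U'=20): chars_in_quartet=4 acc=0x95EC14 -> emit 95 EC 14, reset; bytes_emitted=3
After char 4 ('H'=7): chars_in_quartet=1 acc=0x7 bytes_emitted=3

Answer: 1 0x7 3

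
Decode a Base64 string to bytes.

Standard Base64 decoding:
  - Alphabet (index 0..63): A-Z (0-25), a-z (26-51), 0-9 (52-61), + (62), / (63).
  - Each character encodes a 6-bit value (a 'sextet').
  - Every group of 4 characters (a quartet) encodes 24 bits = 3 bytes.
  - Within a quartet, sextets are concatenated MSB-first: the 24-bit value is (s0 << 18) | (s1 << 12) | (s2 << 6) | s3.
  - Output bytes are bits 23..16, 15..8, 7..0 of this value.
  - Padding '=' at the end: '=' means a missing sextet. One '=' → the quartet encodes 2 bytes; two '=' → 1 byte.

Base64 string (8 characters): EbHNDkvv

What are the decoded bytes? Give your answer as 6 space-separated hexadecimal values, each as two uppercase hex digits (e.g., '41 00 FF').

Answer: 11 B1 CD 0E 4B EF

Derivation:
After char 0 ('E'=4): chars_in_quartet=1 acc=0x4 bytes_emitted=0
After char 1 ('b'=27): chars_in_quartet=2 acc=0x11B bytes_emitted=0
After char 2 ('H'=7): chars_in_quartet=3 acc=0x46C7 bytes_emitted=0
After char 3 ('N'=13): chars_in_quartet=4 acc=0x11B1CD -> emit 11 B1 CD, reset; bytes_emitted=3
After char 4 ('D'=3): chars_in_quartet=1 acc=0x3 bytes_emitted=3
After char 5 ('k'=36): chars_in_quartet=2 acc=0xE4 bytes_emitted=3
After char 6 ('v'=47): chars_in_quartet=3 acc=0x392F bytes_emitted=3
After char 7 ('v'=47): chars_in_quartet=4 acc=0xE4BEF -> emit 0E 4B EF, reset; bytes_emitted=6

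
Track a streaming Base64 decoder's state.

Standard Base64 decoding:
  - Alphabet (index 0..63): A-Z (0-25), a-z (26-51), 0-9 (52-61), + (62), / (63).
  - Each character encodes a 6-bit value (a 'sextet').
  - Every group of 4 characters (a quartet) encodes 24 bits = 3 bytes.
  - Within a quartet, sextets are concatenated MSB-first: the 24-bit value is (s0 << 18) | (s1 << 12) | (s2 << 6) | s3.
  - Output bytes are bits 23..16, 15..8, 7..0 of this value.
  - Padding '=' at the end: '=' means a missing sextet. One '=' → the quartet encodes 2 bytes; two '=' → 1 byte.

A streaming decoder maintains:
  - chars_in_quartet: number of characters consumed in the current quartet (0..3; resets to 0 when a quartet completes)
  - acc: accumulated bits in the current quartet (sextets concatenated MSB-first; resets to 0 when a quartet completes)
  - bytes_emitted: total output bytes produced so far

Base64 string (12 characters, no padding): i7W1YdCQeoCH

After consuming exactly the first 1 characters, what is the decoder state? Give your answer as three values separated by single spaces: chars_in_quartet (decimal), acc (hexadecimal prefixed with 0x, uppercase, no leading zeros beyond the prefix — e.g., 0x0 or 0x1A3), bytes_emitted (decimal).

Answer: 1 0x22 0

Derivation:
After char 0 ('i'=34): chars_in_quartet=1 acc=0x22 bytes_emitted=0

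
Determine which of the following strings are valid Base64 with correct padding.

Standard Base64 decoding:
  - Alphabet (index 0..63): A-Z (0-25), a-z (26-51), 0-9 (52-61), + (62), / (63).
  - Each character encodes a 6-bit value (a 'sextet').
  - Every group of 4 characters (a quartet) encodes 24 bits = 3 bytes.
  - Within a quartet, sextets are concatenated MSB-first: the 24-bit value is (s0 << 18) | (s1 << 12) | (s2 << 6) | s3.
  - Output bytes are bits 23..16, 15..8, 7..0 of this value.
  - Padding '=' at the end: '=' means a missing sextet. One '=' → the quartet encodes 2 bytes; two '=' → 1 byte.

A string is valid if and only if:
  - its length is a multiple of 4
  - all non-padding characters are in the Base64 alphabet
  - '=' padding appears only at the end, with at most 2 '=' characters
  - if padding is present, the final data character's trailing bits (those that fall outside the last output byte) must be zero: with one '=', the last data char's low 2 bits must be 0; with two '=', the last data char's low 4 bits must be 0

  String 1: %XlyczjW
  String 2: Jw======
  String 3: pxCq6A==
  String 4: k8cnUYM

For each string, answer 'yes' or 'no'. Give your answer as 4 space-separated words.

String 1: '%XlyczjW' → invalid (bad char(s): ['%'])
String 2: 'Jw======' → invalid (6 pad chars (max 2))
String 3: 'pxCq6A==' → valid
String 4: 'k8cnUYM' → invalid (len=7 not mult of 4)

Answer: no no yes no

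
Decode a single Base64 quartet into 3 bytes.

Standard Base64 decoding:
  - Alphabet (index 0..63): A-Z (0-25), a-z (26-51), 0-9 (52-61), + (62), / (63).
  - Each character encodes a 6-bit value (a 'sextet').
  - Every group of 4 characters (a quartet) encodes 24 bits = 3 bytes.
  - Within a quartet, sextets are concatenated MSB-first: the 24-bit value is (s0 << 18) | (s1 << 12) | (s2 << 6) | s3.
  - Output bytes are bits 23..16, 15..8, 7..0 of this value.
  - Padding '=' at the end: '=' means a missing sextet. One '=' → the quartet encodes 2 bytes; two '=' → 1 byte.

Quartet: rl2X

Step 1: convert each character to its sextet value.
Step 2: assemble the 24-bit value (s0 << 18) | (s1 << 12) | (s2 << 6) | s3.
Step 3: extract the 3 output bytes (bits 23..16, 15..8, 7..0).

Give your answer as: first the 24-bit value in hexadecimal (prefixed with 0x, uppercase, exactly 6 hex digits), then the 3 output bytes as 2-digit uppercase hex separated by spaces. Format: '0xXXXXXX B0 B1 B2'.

Sextets: r=43, l=37, 2=54, X=23
24-bit: (43<<18) | (37<<12) | (54<<6) | 23
      = 0xAC0000 | 0x025000 | 0x000D80 | 0x000017
      = 0xAE5D97
Bytes: (v>>16)&0xFF=AE, (v>>8)&0xFF=5D, v&0xFF=97

Answer: 0xAE5D97 AE 5D 97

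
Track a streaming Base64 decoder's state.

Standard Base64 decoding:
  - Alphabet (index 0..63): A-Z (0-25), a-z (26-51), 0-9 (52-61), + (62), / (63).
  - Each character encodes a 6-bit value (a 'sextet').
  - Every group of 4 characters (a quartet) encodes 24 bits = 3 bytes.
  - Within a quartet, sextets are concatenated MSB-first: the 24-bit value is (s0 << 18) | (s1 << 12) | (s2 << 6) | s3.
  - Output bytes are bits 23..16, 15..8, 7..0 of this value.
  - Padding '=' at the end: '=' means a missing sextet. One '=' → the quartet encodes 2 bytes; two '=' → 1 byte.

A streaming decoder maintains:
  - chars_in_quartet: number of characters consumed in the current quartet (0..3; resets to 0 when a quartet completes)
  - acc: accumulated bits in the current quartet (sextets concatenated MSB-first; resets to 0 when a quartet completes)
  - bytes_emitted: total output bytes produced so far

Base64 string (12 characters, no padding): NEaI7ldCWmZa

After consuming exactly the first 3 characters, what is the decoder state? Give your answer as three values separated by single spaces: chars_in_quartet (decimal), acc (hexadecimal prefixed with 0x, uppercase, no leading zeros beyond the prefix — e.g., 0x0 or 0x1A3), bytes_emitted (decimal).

Answer: 3 0xD11A 0

Derivation:
After char 0 ('N'=13): chars_in_quartet=1 acc=0xD bytes_emitted=0
After char 1 ('E'=4): chars_in_quartet=2 acc=0x344 bytes_emitted=0
After char 2 ('a'=26): chars_in_quartet=3 acc=0xD11A bytes_emitted=0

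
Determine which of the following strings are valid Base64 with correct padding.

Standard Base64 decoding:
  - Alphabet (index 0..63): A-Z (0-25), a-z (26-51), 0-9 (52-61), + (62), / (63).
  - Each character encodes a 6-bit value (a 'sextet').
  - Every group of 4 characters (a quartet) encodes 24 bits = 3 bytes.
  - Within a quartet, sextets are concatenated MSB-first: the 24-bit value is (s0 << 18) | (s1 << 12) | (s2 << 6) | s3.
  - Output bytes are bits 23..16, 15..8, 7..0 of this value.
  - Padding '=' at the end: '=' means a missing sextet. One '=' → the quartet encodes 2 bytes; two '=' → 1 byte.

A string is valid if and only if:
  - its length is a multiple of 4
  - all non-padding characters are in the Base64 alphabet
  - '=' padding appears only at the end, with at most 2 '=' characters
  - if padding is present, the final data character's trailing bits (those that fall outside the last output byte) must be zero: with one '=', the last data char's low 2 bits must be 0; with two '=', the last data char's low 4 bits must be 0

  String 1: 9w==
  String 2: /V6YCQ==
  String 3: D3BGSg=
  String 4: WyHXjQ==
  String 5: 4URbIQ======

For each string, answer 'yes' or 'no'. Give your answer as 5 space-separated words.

Answer: yes yes no yes no

Derivation:
String 1: '9w==' → valid
String 2: '/V6YCQ==' → valid
String 3: 'D3BGSg=' → invalid (len=7 not mult of 4)
String 4: 'WyHXjQ==' → valid
String 5: '4URbIQ======' → invalid (6 pad chars (max 2))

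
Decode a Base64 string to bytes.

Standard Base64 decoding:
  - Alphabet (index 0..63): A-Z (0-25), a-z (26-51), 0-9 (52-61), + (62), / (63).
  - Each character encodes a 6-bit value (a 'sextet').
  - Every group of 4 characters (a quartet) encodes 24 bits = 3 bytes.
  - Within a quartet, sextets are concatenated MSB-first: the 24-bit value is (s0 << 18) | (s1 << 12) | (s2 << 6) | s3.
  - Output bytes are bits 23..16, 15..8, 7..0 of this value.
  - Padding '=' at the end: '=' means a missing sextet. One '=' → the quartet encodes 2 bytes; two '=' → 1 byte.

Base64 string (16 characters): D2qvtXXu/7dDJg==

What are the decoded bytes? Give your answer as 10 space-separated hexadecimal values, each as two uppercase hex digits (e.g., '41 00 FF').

Answer: 0F 6A AF B5 75 EE FF B7 43 26

Derivation:
After char 0 ('D'=3): chars_in_quartet=1 acc=0x3 bytes_emitted=0
After char 1 ('2'=54): chars_in_quartet=2 acc=0xF6 bytes_emitted=0
After char 2 ('q'=42): chars_in_quartet=3 acc=0x3DAA bytes_emitted=0
After char 3 ('v'=47): chars_in_quartet=4 acc=0xF6AAF -> emit 0F 6A AF, reset; bytes_emitted=3
After char 4 ('t'=45): chars_in_quartet=1 acc=0x2D bytes_emitted=3
After char 5 ('X'=23): chars_in_quartet=2 acc=0xB57 bytes_emitted=3
After char 6 ('X'=23): chars_in_quartet=3 acc=0x2D5D7 bytes_emitted=3
After char 7 ('u'=46): chars_in_quartet=4 acc=0xB575EE -> emit B5 75 EE, reset; bytes_emitted=6
After char 8 ('/'=63): chars_in_quartet=1 acc=0x3F bytes_emitted=6
After char 9 ('7'=59): chars_in_quartet=2 acc=0xFFB bytes_emitted=6
After char 10 ('d'=29): chars_in_quartet=3 acc=0x3FEDD bytes_emitted=6
After char 11 ('D'=3): chars_in_quartet=4 acc=0xFFB743 -> emit FF B7 43, reset; bytes_emitted=9
After char 12 ('J'=9): chars_in_quartet=1 acc=0x9 bytes_emitted=9
After char 13 ('g'=32): chars_in_quartet=2 acc=0x260 bytes_emitted=9
Padding '==': partial quartet acc=0x260 -> emit 26; bytes_emitted=10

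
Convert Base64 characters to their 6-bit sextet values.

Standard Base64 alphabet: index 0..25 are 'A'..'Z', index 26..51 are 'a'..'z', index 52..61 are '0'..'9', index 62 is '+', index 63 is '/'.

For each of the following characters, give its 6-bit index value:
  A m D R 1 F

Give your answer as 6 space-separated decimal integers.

'A': A..Z range, ord('A') − ord('A') = 0
'm': a..z range, 26 + ord('m') − ord('a') = 38
'D': A..Z range, ord('D') − ord('A') = 3
'R': A..Z range, ord('R') − ord('A') = 17
'1': 0..9 range, 52 + ord('1') − ord('0') = 53
'F': A..Z range, ord('F') − ord('A') = 5

Answer: 0 38 3 17 53 5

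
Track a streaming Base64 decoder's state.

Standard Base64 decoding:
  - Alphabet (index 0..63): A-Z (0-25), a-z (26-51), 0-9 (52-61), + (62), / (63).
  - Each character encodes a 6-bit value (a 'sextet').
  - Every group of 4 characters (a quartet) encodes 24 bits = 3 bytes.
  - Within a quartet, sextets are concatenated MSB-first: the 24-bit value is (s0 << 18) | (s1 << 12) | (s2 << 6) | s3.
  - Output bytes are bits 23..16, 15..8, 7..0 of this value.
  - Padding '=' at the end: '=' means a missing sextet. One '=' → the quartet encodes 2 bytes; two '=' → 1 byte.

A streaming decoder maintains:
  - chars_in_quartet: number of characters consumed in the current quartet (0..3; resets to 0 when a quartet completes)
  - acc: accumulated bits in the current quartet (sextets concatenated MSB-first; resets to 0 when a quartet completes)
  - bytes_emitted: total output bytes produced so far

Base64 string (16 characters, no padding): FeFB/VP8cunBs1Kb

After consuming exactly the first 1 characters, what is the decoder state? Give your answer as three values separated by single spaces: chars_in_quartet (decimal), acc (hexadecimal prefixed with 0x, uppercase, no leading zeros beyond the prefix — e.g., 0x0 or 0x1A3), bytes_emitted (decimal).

After char 0 ('F'=5): chars_in_quartet=1 acc=0x5 bytes_emitted=0

Answer: 1 0x5 0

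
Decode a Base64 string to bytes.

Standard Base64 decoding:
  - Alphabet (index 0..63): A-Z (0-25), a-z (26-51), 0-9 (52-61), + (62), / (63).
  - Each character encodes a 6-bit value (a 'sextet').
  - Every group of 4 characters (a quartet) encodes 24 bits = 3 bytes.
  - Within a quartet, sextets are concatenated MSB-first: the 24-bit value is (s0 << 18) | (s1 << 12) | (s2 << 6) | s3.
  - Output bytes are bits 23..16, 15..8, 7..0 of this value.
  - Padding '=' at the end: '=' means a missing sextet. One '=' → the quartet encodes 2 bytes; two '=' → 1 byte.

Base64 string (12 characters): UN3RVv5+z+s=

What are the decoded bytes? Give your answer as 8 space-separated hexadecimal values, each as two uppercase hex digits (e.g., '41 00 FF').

Answer: 50 DD D1 56 FE 7E CF EB

Derivation:
After char 0 ('U'=20): chars_in_quartet=1 acc=0x14 bytes_emitted=0
After char 1 ('N'=13): chars_in_quartet=2 acc=0x50D bytes_emitted=0
After char 2 ('3'=55): chars_in_quartet=3 acc=0x14377 bytes_emitted=0
After char 3 ('R'=17): chars_in_quartet=4 acc=0x50DDD1 -> emit 50 DD D1, reset; bytes_emitted=3
After char 4 ('V'=21): chars_in_quartet=1 acc=0x15 bytes_emitted=3
After char 5 ('v'=47): chars_in_quartet=2 acc=0x56F bytes_emitted=3
After char 6 ('5'=57): chars_in_quartet=3 acc=0x15BF9 bytes_emitted=3
After char 7 ('+'=62): chars_in_quartet=4 acc=0x56FE7E -> emit 56 FE 7E, reset; bytes_emitted=6
After char 8 ('z'=51): chars_in_quartet=1 acc=0x33 bytes_emitted=6
After char 9 ('+'=62): chars_in_quartet=2 acc=0xCFE bytes_emitted=6
After char 10 ('s'=44): chars_in_quartet=3 acc=0x33FAC bytes_emitted=6
Padding '=': partial quartet acc=0x33FAC -> emit CF EB; bytes_emitted=8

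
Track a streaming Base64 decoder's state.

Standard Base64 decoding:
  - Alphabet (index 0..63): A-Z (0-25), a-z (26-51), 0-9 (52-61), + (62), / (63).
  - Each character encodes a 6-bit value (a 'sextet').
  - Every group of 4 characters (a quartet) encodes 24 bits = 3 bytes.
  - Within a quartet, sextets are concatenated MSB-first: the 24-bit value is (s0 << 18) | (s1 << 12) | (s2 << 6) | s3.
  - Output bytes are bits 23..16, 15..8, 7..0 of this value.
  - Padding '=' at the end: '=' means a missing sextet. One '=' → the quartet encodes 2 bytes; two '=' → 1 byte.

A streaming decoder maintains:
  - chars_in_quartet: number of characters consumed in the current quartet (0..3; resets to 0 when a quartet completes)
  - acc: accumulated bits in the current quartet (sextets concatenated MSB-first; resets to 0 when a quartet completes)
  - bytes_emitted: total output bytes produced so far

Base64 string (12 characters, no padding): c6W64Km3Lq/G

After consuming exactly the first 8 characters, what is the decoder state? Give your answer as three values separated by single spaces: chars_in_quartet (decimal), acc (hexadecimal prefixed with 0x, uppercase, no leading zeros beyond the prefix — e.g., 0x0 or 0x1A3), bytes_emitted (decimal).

After char 0 ('c'=28): chars_in_quartet=1 acc=0x1C bytes_emitted=0
After char 1 ('6'=58): chars_in_quartet=2 acc=0x73A bytes_emitted=0
After char 2 ('W'=22): chars_in_quartet=3 acc=0x1CE96 bytes_emitted=0
After char 3 ('6'=58): chars_in_quartet=4 acc=0x73A5BA -> emit 73 A5 BA, reset; bytes_emitted=3
After char 4 ('4'=56): chars_in_quartet=1 acc=0x38 bytes_emitted=3
After char 5 ('K'=10): chars_in_quartet=2 acc=0xE0A bytes_emitted=3
After char 6 ('m'=38): chars_in_quartet=3 acc=0x382A6 bytes_emitted=3
After char 7 ('3'=55): chars_in_quartet=4 acc=0xE0A9B7 -> emit E0 A9 B7, reset; bytes_emitted=6

Answer: 0 0x0 6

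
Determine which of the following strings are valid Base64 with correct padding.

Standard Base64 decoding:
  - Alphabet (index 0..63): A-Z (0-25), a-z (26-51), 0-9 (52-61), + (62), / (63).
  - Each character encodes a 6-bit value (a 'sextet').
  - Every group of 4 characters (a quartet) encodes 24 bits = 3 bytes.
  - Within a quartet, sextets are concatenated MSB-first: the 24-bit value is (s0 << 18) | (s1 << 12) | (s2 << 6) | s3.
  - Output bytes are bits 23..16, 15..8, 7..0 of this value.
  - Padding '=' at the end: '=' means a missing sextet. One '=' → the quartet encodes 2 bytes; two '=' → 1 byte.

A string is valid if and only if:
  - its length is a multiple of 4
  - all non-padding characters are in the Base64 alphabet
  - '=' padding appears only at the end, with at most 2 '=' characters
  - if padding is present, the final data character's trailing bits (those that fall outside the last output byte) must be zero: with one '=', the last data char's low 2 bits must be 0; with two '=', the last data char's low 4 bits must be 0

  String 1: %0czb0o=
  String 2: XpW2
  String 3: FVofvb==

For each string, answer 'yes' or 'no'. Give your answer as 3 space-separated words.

String 1: '%0czb0o=' → invalid (bad char(s): ['%'])
String 2: 'XpW2' → valid
String 3: 'FVofvb==' → invalid (bad trailing bits)

Answer: no yes no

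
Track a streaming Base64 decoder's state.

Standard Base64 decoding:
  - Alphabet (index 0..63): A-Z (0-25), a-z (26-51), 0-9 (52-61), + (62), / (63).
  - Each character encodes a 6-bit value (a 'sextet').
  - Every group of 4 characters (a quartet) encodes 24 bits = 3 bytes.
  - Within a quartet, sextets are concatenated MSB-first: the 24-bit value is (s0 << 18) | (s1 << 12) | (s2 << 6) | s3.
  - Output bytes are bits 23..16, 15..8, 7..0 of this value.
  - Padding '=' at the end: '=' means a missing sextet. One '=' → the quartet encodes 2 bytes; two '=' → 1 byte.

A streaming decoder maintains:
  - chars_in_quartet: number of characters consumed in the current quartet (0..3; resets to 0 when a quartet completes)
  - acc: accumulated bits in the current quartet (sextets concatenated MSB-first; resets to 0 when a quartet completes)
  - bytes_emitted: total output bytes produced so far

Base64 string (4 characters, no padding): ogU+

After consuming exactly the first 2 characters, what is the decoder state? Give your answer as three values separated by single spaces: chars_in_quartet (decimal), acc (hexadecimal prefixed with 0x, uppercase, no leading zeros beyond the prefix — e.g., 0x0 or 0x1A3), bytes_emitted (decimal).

After char 0 ('o'=40): chars_in_quartet=1 acc=0x28 bytes_emitted=0
After char 1 ('g'=32): chars_in_quartet=2 acc=0xA20 bytes_emitted=0

Answer: 2 0xA20 0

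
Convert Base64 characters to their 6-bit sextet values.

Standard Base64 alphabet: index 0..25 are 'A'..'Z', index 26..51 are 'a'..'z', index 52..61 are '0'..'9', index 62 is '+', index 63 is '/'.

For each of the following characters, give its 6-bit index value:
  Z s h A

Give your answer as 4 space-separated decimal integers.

Answer: 25 44 33 0

Derivation:
'Z': A..Z range, ord('Z') − ord('A') = 25
's': a..z range, 26 + ord('s') − ord('a') = 44
'h': a..z range, 26 + ord('h') − ord('a') = 33
'A': A..Z range, ord('A') − ord('A') = 0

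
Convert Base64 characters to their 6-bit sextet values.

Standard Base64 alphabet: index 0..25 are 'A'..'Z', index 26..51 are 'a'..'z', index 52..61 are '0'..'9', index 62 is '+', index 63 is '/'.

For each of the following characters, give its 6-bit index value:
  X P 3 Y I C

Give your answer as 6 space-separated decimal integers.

Answer: 23 15 55 24 8 2

Derivation:
'X': A..Z range, ord('X') − ord('A') = 23
'P': A..Z range, ord('P') − ord('A') = 15
'3': 0..9 range, 52 + ord('3') − ord('0') = 55
'Y': A..Z range, ord('Y') − ord('A') = 24
'I': A..Z range, ord('I') − ord('A') = 8
'C': A..Z range, ord('C') − ord('A') = 2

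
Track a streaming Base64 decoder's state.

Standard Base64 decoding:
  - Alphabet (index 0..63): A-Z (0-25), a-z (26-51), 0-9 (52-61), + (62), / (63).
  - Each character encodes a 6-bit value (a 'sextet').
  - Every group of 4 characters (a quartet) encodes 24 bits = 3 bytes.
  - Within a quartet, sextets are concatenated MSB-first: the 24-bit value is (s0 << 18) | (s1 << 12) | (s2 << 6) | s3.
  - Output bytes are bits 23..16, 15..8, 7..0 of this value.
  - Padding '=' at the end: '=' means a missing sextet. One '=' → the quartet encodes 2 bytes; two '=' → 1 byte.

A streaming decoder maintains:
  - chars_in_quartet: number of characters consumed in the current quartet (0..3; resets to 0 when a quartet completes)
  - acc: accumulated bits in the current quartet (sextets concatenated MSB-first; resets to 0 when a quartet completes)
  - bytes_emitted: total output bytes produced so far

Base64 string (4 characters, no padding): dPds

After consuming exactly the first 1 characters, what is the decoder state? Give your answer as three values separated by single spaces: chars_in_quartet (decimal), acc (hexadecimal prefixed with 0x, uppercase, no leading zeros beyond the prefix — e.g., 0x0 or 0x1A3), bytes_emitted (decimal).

After char 0 ('d'=29): chars_in_quartet=1 acc=0x1D bytes_emitted=0

Answer: 1 0x1D 0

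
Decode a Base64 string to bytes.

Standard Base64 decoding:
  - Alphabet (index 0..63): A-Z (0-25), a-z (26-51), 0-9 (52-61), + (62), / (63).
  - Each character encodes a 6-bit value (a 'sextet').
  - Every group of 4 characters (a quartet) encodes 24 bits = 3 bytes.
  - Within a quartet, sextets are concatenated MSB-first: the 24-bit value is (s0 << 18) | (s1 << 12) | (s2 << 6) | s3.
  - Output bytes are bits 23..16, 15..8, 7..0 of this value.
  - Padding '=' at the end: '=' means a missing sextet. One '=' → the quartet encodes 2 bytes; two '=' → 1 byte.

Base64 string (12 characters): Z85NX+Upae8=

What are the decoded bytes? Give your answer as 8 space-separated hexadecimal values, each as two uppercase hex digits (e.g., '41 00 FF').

After char 0 ('Z'=25): chars_in_quartet=1 acc=0x19 bytes_emitted=0
After char 1 ('8'=60): chars_in_quartet=2 acc=0x67C bytes_emitted=0
After char 2 ('5'=57): chars_in_quartet=3 acc=0x19F39 bytes_emitted=0
After char 3 ('N'=13): chars_in_quartet=4 acc=0x67CE4D -> emit 67 CE 4D, reset; bytes_emitted=3
After char 4 ('X'=23): chars_in_quartet=1 acc=0x17 bytes_emitted=3
After char 5 ('+'=62): chars_in_quartet=2 acc=0x5FE bytes_emitted=3
After char 6 ('U'=20): chars_in_quartet=3 acc=0x17F94 bytes_emitted=3
After char 7 ('p'=41): chars_in_quartet=4 acc=0x5FE529 -> emit 5F E5 29, reset; bytes_emitted=6
After char 8 ('a'=26): chars_in_quartet=1 acc=0x1A bytes_emitted=6
After char 9 ('e'=30): chars_in_quartet=2 acc=0x69E bytes_emitted=6
After char 10 ('8'=60): chars_in_quartet=3 acc=0x1A7BC bytes_emitted=6
Padding '=': partial quartet acc=0x1A7BC -> emit 69 EF; bytes_emitted=8

Answer: 67 CE 4D 5F E5 29 69 EF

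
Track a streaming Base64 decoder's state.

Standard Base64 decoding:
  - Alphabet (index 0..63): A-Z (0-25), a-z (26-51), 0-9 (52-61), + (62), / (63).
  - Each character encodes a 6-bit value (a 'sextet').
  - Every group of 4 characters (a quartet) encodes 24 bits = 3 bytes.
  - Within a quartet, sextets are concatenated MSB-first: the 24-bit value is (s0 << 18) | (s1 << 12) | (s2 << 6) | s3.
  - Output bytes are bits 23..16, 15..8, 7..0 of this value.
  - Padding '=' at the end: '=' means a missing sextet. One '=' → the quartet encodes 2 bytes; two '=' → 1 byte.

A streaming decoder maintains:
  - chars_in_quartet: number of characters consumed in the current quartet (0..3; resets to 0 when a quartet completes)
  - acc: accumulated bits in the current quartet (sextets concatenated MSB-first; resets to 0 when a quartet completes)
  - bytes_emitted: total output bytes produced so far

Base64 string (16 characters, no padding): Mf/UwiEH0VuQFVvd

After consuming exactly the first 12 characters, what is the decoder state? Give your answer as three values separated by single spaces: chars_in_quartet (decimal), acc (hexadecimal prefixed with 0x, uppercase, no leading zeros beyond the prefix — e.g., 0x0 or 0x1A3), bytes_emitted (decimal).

After char 0 ('M'=12): chars_in_quartet=1 acc=0xC bytes_emitted=0
After char 1 ('f'=31): chars_in_quartet=2 acc=0x31F bytes_emitted=0
After char 2 ('/'=63): chars_in_quartet=3 acc=0xC7FF bytes_emitted=0
After char 3 ('U'=20): chars_in_quartet=4 acc=0x31FFD4 -> emit 31 FF D4, reset; bytes_emitted=3
After char 4 ('w'=48): chars_in_quartet=1 acc=0x30 bytes_emitted=3
After char 5 ('i'=34): chars_in_quartet=2 acc=0xC22 bytes_emitted=3
After char 6 ('E'=4): chars_in_quartet=3 acc=0x30884 bytes_emitted=3
After char 7 ('H'=7): chars_in_quartet=4 acc=0xC22107 -> emit C2 21 07, reset; bytes_emitted=6
After char 8 ('0'=52): chars_in_quartet=1 acc=0x34 bytes_emitted=6
After char 9 ('V'=21): chars_in_quartet=2 acc=0xD15 bytes_emitted=6
After char 10 ('u'=46): chars_in_quartet=3 acc=0x3456E bytes_emitted=6
After char 11 ('Q'=16): chars_in_quartet=4 acc=0xD15B90 -> emit D1 5B 90, reset; bytes_emitted=9

Answer: 0 0x0 9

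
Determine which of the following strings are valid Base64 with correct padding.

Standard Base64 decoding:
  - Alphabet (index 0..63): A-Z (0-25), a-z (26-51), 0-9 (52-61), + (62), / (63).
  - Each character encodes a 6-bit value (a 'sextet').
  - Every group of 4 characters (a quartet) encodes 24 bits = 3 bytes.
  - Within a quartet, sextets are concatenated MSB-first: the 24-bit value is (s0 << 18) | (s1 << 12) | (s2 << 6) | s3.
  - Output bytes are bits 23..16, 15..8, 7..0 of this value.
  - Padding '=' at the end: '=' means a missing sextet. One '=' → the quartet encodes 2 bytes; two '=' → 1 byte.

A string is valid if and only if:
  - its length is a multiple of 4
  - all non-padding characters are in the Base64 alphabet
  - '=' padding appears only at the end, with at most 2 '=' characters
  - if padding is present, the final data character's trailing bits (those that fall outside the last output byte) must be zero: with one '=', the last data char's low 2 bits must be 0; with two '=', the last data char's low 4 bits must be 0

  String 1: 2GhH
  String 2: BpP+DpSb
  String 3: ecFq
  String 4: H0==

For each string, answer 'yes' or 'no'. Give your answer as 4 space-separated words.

String 1: '2GhH' → valid
String 2: 'BpP+DpSb' → valid
String 3: 'ecFq' → valid
String 4: 'H0==' → invalid (bad trailing bits)

Answer: yes yes yes no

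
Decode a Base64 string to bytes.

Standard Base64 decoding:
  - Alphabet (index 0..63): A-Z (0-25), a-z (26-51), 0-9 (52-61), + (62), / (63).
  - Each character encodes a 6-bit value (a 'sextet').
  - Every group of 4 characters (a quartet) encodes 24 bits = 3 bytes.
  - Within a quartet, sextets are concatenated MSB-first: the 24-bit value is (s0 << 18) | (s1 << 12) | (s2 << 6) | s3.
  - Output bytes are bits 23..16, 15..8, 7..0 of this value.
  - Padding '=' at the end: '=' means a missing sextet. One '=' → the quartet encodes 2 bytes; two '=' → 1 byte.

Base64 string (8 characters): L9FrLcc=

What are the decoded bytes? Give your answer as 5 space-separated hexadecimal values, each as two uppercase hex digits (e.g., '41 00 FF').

Answer: 2F D1 6B 2D C7

Derivation:
After char 0 ('L'=11): chars_in_quartet=1 acc=0xB bytes_emitted=0
After char 1 ('9'=61): chars_in_quartet=2 acc=0x2FD bytes_emitted=0
After char 2 ('F'=5): chars_in_quartet=3 acc=0xBF45 bytes_emitted=0
After char 3 ('r'=43): chars_in_quartet=4 acc=0x2FD16B -> emit 2F D1 6B, reset; bytes_emitted=3
After char 4 ('L'=11): chars_in_quartet=1 acc=0xB bytes_emitted=3
After char 5 ('c'=28): chars_in_quartet=2 acc=0x2DC bytes_emitted=3
After char 6 ('c'=28): chars_in_quartet=3 acc=0xB71C bytes_emitted=3
Padding '=': partial quartet acc=0xB71C -> emit 2D C7; bytes_emitted=5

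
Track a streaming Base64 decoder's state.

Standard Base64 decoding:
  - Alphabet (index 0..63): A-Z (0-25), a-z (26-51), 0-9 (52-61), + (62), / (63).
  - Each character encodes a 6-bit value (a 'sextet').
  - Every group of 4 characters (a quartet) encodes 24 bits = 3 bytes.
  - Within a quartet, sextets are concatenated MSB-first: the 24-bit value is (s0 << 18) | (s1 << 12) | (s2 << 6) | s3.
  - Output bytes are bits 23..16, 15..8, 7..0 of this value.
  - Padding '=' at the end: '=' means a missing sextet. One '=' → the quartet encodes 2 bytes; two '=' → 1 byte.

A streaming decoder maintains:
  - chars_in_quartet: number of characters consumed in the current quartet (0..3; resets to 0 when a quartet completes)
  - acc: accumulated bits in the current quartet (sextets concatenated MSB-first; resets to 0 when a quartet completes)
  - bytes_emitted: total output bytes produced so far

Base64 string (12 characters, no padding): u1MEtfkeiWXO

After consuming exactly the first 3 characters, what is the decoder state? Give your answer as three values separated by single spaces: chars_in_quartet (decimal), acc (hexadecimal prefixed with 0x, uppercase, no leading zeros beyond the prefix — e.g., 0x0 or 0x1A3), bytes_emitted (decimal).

After char 0 ('u'=46): chars_in_quartet=1 acc=0x2E bytes_emitted=0
After char 1 ('1'=53): chars_in_quartet=2 acc=0xBB5 bytes_emitted=0
After char 2 ('M'=12): chars_in_quartet=3 acc=0x2ED4C bytes_emitted=0

Answer: 3 0x2ED4C 0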